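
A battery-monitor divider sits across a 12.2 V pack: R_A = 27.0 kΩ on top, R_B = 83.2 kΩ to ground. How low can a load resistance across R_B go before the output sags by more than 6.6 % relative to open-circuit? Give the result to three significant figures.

Output resistance R_th = R_A‖R_B = (27.0 × 83.2)/110.2 = 20.38 kΩ.
The fractional drop is R_th/(R_th + R_L); requiring this ≤ 0.0660 gives R_L ≥ R_th(1/0.0660 − 1) = 20.38 × 14.15 = 288 kΩ.

R_L(min) ≈ 288 kΩ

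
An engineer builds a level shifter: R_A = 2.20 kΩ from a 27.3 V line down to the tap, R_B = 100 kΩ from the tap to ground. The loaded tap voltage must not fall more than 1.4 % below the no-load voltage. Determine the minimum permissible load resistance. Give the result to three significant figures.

R_L(min) ≈ 152 kΩ

Output resistance R_th = R_A‖R_B = (2.20 × 100)/102.2 = 2.153 kΩ.
The fractional drop is R_th/(R_th + R_L); requiring this ≤ 0.0140 gives R_L ≥ R_th(1/0.0140 − 1) = 2.153 × 70.43 = 152 kΩ.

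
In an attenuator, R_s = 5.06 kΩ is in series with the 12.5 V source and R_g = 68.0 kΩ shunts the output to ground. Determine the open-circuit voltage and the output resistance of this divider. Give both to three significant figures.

V_th is the open-circuit tap voltage: 12.5 × 68.0/(5.06 + 68.0) = 11.6 V.
With the supply zeroed, R_s and R_g appear in parallel from the tap: R_th = R_s‖R_g = (5.06 × 68.0)/73.06 = 4.71 kΩ.

V_th = 11.6 V, R_th = 4.71 kΩ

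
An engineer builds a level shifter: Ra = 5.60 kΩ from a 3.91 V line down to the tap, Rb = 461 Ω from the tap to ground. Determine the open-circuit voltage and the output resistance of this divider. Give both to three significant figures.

V_th = 0.297 V, R_th = 426 Ω

V_th is the open-circuit tap voltage: 3.91 × 461/(5600 + 461) = 0.297 V.
With the supply zeroed, Ra and Rb appear in parallel from the tap: R_th = Ra‖Rb = (5600 × 461)/6061 = 426 Ω.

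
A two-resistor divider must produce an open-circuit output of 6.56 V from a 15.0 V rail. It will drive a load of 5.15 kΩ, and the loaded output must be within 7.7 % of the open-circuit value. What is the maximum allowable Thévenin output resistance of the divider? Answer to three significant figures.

Loading drop = R_th/(R_th + R_L) ≤ 0.0770, so R_th ≤ R_L · ε/(1−ε) = 5.15 kΩ × 0.0770/0.9230 = 430 Ω.
(Any R1, R2 with R2/(R1+R2) = 0.437 and R1‖R2 ≤ 430 Ω will meet the spec.)

R_th ≤ 430 Ω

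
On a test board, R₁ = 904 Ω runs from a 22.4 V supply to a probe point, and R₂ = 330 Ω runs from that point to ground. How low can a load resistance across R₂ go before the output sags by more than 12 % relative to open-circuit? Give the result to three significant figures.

Output resistance R_th = R₁‖R₂ = (904 × 330)/1234 = 241.8 Ω.
The fractional drop is R_th/(R_th + R_L); requiring this ≤ 0.120 gives R_L ≥ R_th(1/0.120 − 1) = 241.8 × 7.333 = 1.77 kΩ.

R_L(min) ≈ 1.77 kΩ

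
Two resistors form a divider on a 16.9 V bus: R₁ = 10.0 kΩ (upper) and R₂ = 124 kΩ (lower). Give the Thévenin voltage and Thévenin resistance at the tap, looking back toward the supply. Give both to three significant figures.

V_th = 15.6 V, R_th = 9.25 kΩ

V_th is the open-circuit tap voltage: 16.9 × 124/(10.0 + 124) = 15.6 V.
With the supply zeroed, R₁ and R₂ appear in parallel from the tap: R_th = R₁‖R₂ = (10.0 × 124)/134.0 = 9.25 kΩ.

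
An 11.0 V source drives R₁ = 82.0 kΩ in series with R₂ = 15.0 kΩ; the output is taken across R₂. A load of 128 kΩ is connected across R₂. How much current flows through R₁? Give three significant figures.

R₂‖R_L = 13.43 kΩ, so the source sees R₁ + R₂‖R_L = 95.43 kΩ.
I = 11.0 V / 95.43 kΩ = 0.115 mA.

I ≈ 0.115 mA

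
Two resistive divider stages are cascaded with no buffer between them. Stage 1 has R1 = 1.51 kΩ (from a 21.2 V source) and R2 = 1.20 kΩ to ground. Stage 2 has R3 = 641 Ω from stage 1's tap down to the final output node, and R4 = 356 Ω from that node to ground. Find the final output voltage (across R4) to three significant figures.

Stage 2 presents R3+R4 = 997.0 Ω as a load on stage 1's tap.
Stage 1's lower leg becomes R2‖(R3+R4) = 544.6 Ω, so V_mid = 21.2 × 544.6/2055 = 5.619 V.
Stage 2 is itself unloaded: V_out = V_mid × R4/(R3+R4) = 5.619 × 356/997.0 = 2.01 V.

V_out ≈ 2.01 V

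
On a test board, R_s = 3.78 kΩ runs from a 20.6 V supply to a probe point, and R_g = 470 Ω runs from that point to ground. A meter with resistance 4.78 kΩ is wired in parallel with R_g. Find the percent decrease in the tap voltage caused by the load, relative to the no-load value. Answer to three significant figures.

8.04 %

Unloaded V = 20.6 × 470/4250 = 2.2781 V.
Loaded: R_g‖R_L = 427.9 Ω, giving V = 20.6 × 427.9/4208 = 2.0949 V.
Drop = (2.2781 − 2.0949) / 2.2781 = 8.04 %.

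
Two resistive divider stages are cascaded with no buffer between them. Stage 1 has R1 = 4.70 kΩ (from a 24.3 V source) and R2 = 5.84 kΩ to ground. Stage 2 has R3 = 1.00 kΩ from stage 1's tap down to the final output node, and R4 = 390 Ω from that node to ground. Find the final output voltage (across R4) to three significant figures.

V_out ≈ 1.31 V

Stage 2 presents R3+R4 = 1390 Ω as a load on stage 1's tap.
Stage 1's lower leg becomes R2‖(R3+R4) = 1123 Ω, so V_mid = 24.3 × 1123/5823 = 4.686 V.
Stage 2 is itself unloaded: V_out = V_mid × R4/(R3+R4) = 4.686 × 390/1390 = 1.31 V.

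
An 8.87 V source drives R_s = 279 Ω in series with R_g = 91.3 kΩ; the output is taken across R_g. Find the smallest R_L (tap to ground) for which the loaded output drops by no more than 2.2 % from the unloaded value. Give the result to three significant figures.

Output resistance R_th = R_s‖R_g = (279 × 91300)/91580 = 278.2 Ω.
The fractional drop is R_th/(R_th + R_L); requiring this ≤ 0.0220 gives R_L ≥ R_th(1/0.0220 − 1) = 278.2 × 44.45 = 12.4 kΩ.

R_L(min) ≈ 12.4 kΩ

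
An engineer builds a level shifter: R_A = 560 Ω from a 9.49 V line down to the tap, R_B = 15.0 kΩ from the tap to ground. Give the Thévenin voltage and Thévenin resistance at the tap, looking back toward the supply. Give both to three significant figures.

V_th = 9.15 V, R_th = 540 Ω

V_th is the open-circuit tap voltage: 9.49 × 15000/(560 + 15000) = 9.15 V.
With the supply zeroed, R_A and R_B appear in parallel from the tap: R_th = R_A‖R_B = (560 × 15000)/15560 = 540 Ω.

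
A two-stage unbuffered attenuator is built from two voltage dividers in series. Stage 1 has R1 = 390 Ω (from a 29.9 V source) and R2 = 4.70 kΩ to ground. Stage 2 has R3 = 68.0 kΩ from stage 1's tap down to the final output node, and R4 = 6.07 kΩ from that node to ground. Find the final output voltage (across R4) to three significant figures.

V_out ≈ 2.25 V

Stage 2 presents R3+R4 = 74070 Ω as a load on stage 1's tap.
Stage 1's lower leg becomes R2‖(R3+R4) = 4420 Ω, so V_mid = 29.9 × 4420/4810 = 27.48 V.
Stage 2 is itself unloaded: V_out = V_mid × R4/(R3+R4) = 27.48 × 6070/74070 = 2.25 V.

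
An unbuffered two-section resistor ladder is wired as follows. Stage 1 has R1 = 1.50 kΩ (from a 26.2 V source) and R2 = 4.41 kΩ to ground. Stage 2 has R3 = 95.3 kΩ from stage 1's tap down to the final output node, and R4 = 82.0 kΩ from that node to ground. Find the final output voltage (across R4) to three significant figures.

V_out ≈ 8.99 V

Stage 2 presents R3+R4 = 177.3 kΩ as a load on stage 1's tap.
Stage 1's lower leg becomes R2‖(R3+R4) = 4.303 kΩ, so V_mid = 26.2 × 4.303/5.803 = 19.43 V.
Stage 2 is itself unloaded: V_out = V_mid × R4/(R3+R4) = 19.43 × 82.0/177.3 = 8.99 V.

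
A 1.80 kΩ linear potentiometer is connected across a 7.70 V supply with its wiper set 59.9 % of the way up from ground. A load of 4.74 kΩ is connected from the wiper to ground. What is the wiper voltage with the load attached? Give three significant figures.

The wiper splits the pot into (1−α)R = 721.8 Ω above and αR = 1078 Ω below.
Lower section ‖ load = 878.4 Ω.
V_wiper = 7.70 × 878.4/(721.8 + 878.4) = 4.23 V.

V ≈ 4.23 V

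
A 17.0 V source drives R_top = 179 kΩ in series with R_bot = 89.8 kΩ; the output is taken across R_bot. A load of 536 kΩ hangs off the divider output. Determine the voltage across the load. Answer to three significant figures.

The load sits in parallel with R_bot: R_bot‖R_L = (89.8 × 536) / (89.8 + 536) = 76.91 kΩ.
V_out = 17.0 × 76.91 / (179 + 76.91) = 17.0 × 76.91/255.9 = 5.11 V.
(Unloaded it would have been 5.68 V.)

V_out ≈ 5.11 V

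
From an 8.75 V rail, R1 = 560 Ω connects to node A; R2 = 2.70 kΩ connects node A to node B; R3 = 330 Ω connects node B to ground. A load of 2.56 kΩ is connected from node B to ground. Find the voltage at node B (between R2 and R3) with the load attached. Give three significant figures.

V ≈ 0.720 V

At node B, R3 is in parallel with the load: R3‖R_L = 292.3 Ω.
Below node A the resistance is R2 + (R3‖R_L) = 2992 Ω, so V_A = 8.75 × 2992/3552 = 7.371 V.
Then V_B = V_A × (R3‖R_L)/(R2 + R3‖R_L) = 7.371 × 292.3/2992 = 0.720 V.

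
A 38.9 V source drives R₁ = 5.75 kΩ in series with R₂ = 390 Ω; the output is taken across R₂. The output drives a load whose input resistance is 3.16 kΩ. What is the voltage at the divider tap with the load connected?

V_out ≈ 2.21 V

The load sits in parallel with R₂: R₂‖R_L = (390 × 3160) / (390 + 3160) = 347.2 Ω.
V_out = 38.9 × 347.2 / (5750 + 347.2) = 38.9 × 347.2/6097 = 2.21 V.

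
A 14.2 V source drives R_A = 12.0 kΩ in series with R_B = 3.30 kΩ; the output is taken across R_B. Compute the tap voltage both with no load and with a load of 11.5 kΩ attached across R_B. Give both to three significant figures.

Open-circuit: V = 14.2 × 3.30/(12.0 + 3.30) = 3.06 V.
With the load, R_B becomes R_B‖R_L = 2.564 kΩ, so V = 14.2 × 2.564/14.56 = 2.50 V.

Unloaded: 3.06 V; loaded: 2.50 V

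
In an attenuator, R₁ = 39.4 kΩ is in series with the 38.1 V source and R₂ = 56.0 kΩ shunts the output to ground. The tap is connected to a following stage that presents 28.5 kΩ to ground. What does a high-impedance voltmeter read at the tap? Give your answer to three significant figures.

The load sits in parallel with R₂: R₂‖R_L = (56.0 × 28.5) / (56.0 + 28.5) = 18.89 kΩ.
V_out = 38.1 × 18.89 / (39.4 + 18.89) = 38.1 × 18.89/58.29 = 12.3 V.
(Unloaded it would have been 22.4 V.)

V_out ≈ 12.3 V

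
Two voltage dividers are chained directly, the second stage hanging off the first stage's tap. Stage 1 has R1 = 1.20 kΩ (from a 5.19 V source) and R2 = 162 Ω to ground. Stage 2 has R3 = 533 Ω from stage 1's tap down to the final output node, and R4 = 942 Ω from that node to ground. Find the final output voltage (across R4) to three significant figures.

V_out ≈ 0.359 V

Stage 2 presents R3+R4 = 1475 Ω as a load on stage 1's tap.
Stage 1's lower leg becomes R2‖(R3+R4) = 146.0 Ω, so V_mid = 5.19 × 146.0/1346 = 0.5628 V.
Stage 2 is itself unloaded: V_out = V_mid × R4/(R3+R4) = 0.5628 × 942/1475 = 0.359 V.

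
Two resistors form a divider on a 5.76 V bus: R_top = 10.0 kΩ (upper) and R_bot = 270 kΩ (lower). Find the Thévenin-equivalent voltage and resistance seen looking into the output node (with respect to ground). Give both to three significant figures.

V_th is the open-circuit tap voltage: 5.76 × 270/(10.0 + 270) = 5.55 V.
With the supply zeroed, R_top and R_bot appear in parallel from the tap: R_th = R_top‖R_bot = (10.0 × 270)/280.0 = 9.64 kΩ.

V_th = 5.55 V, R_th = 9.64 kΩ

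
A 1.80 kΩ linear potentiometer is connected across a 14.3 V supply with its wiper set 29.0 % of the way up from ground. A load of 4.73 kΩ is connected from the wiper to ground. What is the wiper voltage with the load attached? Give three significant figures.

V ≈ 3.85 V

The wiper splits the pot into (1−α)R = 1278 Ω above and αR = 522.0 Ω below.
Lower section ‖ load = 470.1 Ω.
V_wiper = 14.3 × 470.1/(1278 + 470.1) = 3.85 V.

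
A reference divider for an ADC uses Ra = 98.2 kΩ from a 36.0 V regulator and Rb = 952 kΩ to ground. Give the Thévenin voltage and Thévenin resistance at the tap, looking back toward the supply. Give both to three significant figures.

V_th = 32.6 V, R_th = 89.0 kΩ

V_th is the open-circuit tap voltage: 36.0 × 952/(98.2 + 952) = 32.6 V.
With the supply zeroed, Ra and Rb appear in parallel from the tap: R_th = Ra‖Rb = (98.2 × 952)/1050 = 89.0 kΩ.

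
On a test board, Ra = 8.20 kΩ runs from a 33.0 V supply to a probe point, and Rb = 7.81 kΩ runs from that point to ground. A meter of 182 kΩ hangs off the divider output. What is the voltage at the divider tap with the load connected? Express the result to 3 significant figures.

The load sits in parallel with Rb: Rb‖R_L = (7.81 × 182) / (7.81 + 182) = 7.489 kΩ.
V_out = 33.0 × 7.489 / (8.20 + 7.489) = 33.0 × 7.489/15.69 = 15.8 V.

V_out ≈ 15.8 V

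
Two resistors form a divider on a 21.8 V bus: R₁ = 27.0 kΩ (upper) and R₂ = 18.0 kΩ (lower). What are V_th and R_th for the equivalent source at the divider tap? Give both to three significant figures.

V_th = 8.72 V, R_th = 10.8 kΩ

V_th is the open-circuit tap voltage: 21.8 × 18.0/(27.0 + 18.0) = 8.72 V.
With the supply zeroed, R₁ and R₂ appear in parallel from the tap: R_th = R₁‖R₂ = (27.0 × 18.0)/45.00 = 10.8 kΩ.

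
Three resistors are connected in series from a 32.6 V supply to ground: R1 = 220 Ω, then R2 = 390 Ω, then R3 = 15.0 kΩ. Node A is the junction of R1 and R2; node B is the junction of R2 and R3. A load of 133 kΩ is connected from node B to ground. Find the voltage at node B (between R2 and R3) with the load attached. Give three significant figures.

V ≈ 31.2 V

At node B, R3 is in parallel with the load: R3‖R_L = 13480 Ω.
Below node A the resistance is R2 + (R3‖R_L) = 13870 Ω, so V_A = 32.6 × 13870/14090 = 32.09 V.
Then V_B = V_A × (R3‖R_L)/(R2 + R3‖R_L) = 32.09 × 13480/13870 = 31.2 V.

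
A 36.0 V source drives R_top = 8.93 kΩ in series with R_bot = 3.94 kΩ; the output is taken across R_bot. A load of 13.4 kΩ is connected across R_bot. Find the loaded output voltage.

The load sits in parallel with R_bot: R_bot‖R_L = (3.94 × 13.4) / (3.94 + 13.4) = 3.045 kΩ.
V_out = 36.0 × 3.045 / (8.93 + 3.045) = 36.0 × 3.045/11.97 = 9.15 V.

V_out ≈ 9.15 V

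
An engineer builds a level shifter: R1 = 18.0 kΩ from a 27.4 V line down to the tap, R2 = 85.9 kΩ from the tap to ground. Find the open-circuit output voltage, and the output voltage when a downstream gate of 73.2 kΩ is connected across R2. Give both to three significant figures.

Open-circuit: V = 27.4 × 85.9/(18.0 + 85.9) = 22.7 V.
With the load, R2 becomes R2‖R_L = 39.52 kΩ, so V = 27.4 × 39.52/57.52 = 18.8 V.

Unloaded: 22.7 V; loaded: 18.8 V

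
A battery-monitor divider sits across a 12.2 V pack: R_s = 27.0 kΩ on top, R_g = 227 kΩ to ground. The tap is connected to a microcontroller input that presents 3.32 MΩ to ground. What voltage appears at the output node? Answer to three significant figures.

V_out ≈ 10.8 V

The load sits in parallel with R_g: R_g‖R_L = (227 × 3320) / (227 + 3320) = 212.5 kΩ.
V_out = 12.2 × 212.5 / (27.0 + 212.5) = 12.2 × 212.5/239.5 = 10.8 V.
(Unloaded it would have been 10.9 V.)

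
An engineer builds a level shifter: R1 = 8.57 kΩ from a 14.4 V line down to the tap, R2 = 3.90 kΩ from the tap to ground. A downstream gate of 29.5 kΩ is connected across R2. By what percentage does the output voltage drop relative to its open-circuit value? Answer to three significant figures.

8.33 %

Unloaded V = 14.4 × 3.90/12.47 = 4.5036 V.
Loaded: R2‖R_L = 3.445 kΩ, giving V = 14.4 × 3.445/12.01 = 4.1285 V.
Drop = (4.5036 − 4.1285) / 4.5036 = 8.33 %.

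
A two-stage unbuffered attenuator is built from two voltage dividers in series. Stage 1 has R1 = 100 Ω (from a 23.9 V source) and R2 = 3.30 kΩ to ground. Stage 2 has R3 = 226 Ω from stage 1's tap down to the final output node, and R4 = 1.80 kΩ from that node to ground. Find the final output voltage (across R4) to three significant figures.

V_out ≈ 19.7 V

Stage 2 presents R3+R4 = 2026 Ω as a load on stage 1's tap.
Stage 1's lower leg becomes R2‖(R3+R4) = 1255 Ω, so V_mid = 23.9 × 1255/1355 = 22.14 V.
Stage 2 is itself unloaded: V_out = V_mid × R4/(R3+R4) = 22.14 × 1800/2026 = 19.7 V.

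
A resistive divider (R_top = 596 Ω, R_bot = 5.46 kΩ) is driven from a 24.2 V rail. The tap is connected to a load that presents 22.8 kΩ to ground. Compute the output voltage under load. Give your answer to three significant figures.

V_out ≈ 21.3 V

The load sits in parallel with R_bot: R_bot‖R_L = (5460 × 22800) / (5460 + 22800) = 4405 Ω.
V_out = 24.2 × 4405 / (596 + 4405) = 24.2 × 4405/5001 = 21.3 V.
(Unloaded it would have been 21.8 V.)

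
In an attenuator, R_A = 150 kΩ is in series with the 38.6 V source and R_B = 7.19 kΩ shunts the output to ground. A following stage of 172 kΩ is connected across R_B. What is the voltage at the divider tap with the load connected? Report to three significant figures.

V_out ≈ 1.70 V

The load sits in parallel with R_B: R_B‖R_L = (7.19 × 172) / (7.19 + 172) = 6.902 kΩ.
V_out = 38.6 × 6.902 / (150 + 6.902) = 38.6 × 6.902/156.9 = 1.70 V.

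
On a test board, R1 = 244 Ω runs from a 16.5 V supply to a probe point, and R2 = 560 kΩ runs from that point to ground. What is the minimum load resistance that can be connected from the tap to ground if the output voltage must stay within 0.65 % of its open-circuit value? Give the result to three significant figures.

Output resistance R_th = R1‖R2 = (244 × 560000)/560200 = 243.9 Ω.
The fractional drop is R_th/(R_th + R_L); requiring this ≤ 0.00650 gives R_L ≥ R_th(1/0.00650 − 1) = 243.9 × 152.8 = 37.3 kΩ.

R_L(min) ≈ 37.3 kΩ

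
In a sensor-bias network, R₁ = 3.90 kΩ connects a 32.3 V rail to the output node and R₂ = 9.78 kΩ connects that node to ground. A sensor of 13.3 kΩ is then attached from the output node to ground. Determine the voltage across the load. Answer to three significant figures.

V_out ≈ 19.1 V

The load sits in parallel with R₂: R₂‖R_L = (9.78 × 13.3) / (9.78 + 13.3) = 5.636 kΩ.
V_out = 32.3 × 5.636 / (3.90 + 5.636) = 32.3 × 5.636/9.536 = 19.1 V.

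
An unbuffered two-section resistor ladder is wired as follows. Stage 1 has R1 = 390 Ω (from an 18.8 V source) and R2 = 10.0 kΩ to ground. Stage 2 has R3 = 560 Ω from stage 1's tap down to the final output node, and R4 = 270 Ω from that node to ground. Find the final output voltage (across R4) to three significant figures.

Stage 2 presents R3+R4 = 830.0 Ω as a load on stage 1's tap.
Stage 1's lower leg becomes R2‖(R3+R4) = 766.4 Ω, so V_mid = 18.8 × 766.4/1156 = 12.46 V.
Stage 2 is itself unloaded: V_out = V_mid × R4/(R3+R4) = 12.46 × 270/830.0 = 4.05 V.

V_out ≈ 4.05 V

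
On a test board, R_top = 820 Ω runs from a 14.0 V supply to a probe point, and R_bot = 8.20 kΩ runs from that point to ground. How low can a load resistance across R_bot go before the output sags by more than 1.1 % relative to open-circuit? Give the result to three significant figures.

R_L(min) ≈ 67.0 kΩ

Output resistance R_th = R_top‖R_bot = (820 × 8200)/9020 = 745.5 Ω.
The fractional drop is R_th/(R_th + R_L); requiring this ≤ 0.0110 gives R_L ≥ R_th(1/0.0110 − 1) = 745.5 × 89.91 = 67.0 kΩ.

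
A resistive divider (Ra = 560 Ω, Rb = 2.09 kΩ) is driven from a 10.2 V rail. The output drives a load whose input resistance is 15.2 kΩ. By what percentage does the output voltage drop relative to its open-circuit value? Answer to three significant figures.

The divider's output (Thévenin) resistance is Ra‖Rb = 441.7 Ω.
Fractional drop under load = R_th/(R_th + R_L) = 441.7 / (441.7 + 15200) = 0.02824.
So the output falls by 2.82 %.

2.82 %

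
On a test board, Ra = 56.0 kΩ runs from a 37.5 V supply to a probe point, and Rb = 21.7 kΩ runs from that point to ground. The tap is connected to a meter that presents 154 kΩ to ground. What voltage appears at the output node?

The load sits in parallel with Rb: Rb‖R_L = (21.7 × 154) / (21.7 + 154) = 19.02 kΩ.
V_out = 37.5 × 19.02 / (56.0 + 19.02) = 37.5 × 19.02/75.02 = 9.51 V.

V_out ≈ 9.51 V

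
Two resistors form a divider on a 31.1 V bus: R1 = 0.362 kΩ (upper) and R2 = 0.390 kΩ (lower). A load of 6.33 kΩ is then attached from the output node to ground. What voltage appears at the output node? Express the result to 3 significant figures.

V_out ≈ 15.7 V

The load sits in parallel with R2: R2‖R_L = (390 × 6330) / (390 + 6330) = 367.4 Ω.
V_out = 31.1 × 367.4 / (362 + 367.4) = 31.1 × 367.4/729.4 = 15.7 V.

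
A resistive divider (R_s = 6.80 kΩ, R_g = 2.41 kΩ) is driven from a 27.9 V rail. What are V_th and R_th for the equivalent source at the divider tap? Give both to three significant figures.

V_th = 7.30 V, R_th = 1.78 kΩ

V_th is the open-circuit tap voltage: 27.9 × 2.41/(6.80 + 2.41) = 7.30 V.
With the supply zeroed, R_s and R_g appear in parallel from the tap: R_th = R_s‖R_g = (6.80 × 2.41)/9.210 = 1.78 kΩ.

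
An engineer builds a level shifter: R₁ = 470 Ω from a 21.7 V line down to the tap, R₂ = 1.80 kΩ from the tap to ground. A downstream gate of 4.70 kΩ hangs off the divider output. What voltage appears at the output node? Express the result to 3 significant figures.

V_out ≈ 15.9 V

The load sits in parallel with R₂: R₂‖R_L = (1800 × 4700) / (1800 + 4700) = 1302 Ω.
V_out = 21.7 × 1302 / (470 + 1302) = 21.7 × 1302/1772 = 15.9 V.
(Unloaded it would have been 17.2 V.)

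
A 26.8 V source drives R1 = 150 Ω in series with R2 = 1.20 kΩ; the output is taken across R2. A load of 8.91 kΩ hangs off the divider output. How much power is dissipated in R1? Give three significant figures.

P ≈ 73.9 mW

Total resistance from the source is R1 + (R2‖R_L) = 1208 Ω, so I = 26.8/1208 Ω = 22.19 mA.
P = I²·R1 = (22.19 mA)² × 150 Ω = 73.9 mW.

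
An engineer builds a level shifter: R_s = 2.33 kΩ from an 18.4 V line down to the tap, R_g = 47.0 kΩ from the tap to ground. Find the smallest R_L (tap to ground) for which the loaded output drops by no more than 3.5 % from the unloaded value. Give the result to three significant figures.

R_L(min) ≈ 61.2 kΩ

Output resistance R_th = R_s‖R_g = (2.33 × 47.0)/49.33 = 2.220 kΩ.
The fractional drop is R_th/(R_th + R_L); requiring this ≤ 0.0350 gives R_L ≥ R_th(1/0.0350 − 1) = 2.220 × 27.57 = 61.2 kΩ.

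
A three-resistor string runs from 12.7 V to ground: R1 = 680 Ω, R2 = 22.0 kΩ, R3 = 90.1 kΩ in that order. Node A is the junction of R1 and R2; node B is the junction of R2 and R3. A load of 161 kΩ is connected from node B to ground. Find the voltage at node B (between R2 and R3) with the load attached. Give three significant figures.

V ≈ 9.12 V

At node B, R3 is in parallel with the load: R3‖R_L = 57770 Ω.
Below node A the resistance is R2 + (R3‖R_L) = 79770 Ω, so V_A = 12.7 × 79770/80450 = 12.59 V.
Then V_B = V_A × (R3‖R_L)/(R2 + R3‖R_L) = 12.59 × 57770/79770 = 9.12 V.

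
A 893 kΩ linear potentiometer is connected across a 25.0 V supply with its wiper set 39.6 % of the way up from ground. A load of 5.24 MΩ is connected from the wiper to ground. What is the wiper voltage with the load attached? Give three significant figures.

The wiper splits the pot into (1−α)R = 539.4 kΩ above and αR = 353.6 kΩ below.
Lower section ‖ load = 331.3 kΩ.
V_wiper = 25.0 × 331.3/(539.4 + 331.3) = 9.51 V.

V ≈ 9.51 V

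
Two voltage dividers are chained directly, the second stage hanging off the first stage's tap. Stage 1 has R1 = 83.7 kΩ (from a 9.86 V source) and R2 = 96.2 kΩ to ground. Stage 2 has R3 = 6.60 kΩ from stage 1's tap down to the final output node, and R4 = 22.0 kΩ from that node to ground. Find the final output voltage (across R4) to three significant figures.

Stage 2 presents R3+R4 = 28.60 kΩ as a load on stage 1's tap.
Stage 1's lower leg becomes R2‖(R3+R4) = 22.05 kΩ, so V_mid = 9.86 × 22.05/105.7 = 2.056 V.
Stage 2 is itself unloaded: V_out = V_mid × R4/(R3+R4) = 2.056 × 22.0/28.60 = 1.58 V.

V_out ≈ 1.58 V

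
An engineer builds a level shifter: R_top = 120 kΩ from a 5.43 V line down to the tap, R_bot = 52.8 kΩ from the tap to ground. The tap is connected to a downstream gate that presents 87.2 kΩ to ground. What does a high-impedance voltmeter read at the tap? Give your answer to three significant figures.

The load sits in parallel with R_bot: R_bot‖R_L = (52.8 × 87.2) / (52.8 + 87.2) = 32.89 kΩ.
V_out = 5.43 × 32.89 / (120 + 32.89) = 5.43 × 32.89/152.9 = 1.17 V.

V_out ≈ 1.17 V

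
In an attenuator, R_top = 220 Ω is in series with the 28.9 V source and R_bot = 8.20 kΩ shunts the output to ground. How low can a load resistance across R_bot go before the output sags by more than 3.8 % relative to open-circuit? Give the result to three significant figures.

Output resistance R_th = R_top‖R_bot = (220 × 8200)/8420 = 214.3 Ω.
The fractional drop is R_th/(R_th + R_L); requiring this ≤ 0.0380 gives R_L ≥ R_th(1/0.0380 − 1) = 214.3 × 25.32 = 5.42 kΩ.

R_L(min) ≈ 5.42 kΩ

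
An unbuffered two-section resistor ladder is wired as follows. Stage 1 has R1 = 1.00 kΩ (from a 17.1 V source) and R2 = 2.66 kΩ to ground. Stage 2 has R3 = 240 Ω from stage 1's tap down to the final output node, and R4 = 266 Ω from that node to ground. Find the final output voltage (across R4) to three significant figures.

Stage 2 presents R3+R4 = 506.0 Ω as a load on stage 1's tap.
Stage 1's lower leg becomes R2‖(R3+R4) = 425.1 Ω, so V_mid = 17.1 × 425.1/1425 = 5.101 V.
Stage 2 is itself unloaded: V_out = V_mid × R4/(R3+R4) = 5.101 × 266/506.0 = 2.68 V.

V_out ≈ 2.68 V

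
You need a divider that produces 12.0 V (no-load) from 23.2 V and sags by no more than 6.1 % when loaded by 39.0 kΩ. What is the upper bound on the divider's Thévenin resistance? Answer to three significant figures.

R_th ≤ 2.53 kΩ

Loading drop = R_th/(R_th + R_L) ≤ 0.0610, so R_th ≤ R_L · ε/(1−ε) = 39.0 kΩ × 0.0610/0.9390 = 2.53 kΩ.
(Any R1, R2 with R2/(R1+R2) = 0.517 and R1‖R2 ≤ 2.53 kΩ will meet the spec.)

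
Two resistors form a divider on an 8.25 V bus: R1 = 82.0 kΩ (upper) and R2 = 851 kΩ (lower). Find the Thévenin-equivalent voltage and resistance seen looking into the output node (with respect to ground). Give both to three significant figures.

V_th = 7.52 V, R_th = 74.8 kΩ

V_th is the open-circuit tap voltage: 8.25 × 851/(82.0 + 851) = 7.52 V.
With the supply zeroed, R1 and R2 appear in parallel from the tap: R_th = R1‖R2 = (82.0 × 851)/933.0 = 74.8 kΩ.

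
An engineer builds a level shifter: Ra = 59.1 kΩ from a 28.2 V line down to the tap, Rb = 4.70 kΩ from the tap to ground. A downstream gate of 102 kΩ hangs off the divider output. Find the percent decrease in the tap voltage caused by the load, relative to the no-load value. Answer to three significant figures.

The divider's output (Thévenin) resistance is Ra‖Rb = 4.354 kΩ.
Fractional drop under load = R_th/(R_th + R_L) = 4.354 / (4.354 + 102) = 0.04094.
So the output falls by 4.09 %.

4.09 %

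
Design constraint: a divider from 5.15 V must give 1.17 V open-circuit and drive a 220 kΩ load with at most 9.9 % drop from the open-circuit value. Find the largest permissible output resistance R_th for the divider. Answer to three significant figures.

R_th ≤ 24.2 kΩ

Loading drop = R_th/(R_th + R_L) ≤ 0.0990, so R_th ≤ R_L · ε/(1−ε) = 220 kΩ × 0.0990/0.9010 = 24.2 kΩ.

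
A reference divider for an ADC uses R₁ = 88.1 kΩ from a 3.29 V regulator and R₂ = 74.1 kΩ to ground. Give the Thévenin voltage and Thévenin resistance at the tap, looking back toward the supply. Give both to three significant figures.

V_th = 1.50 V, R_th = 40.2 kΩ

V_th is the open-circuit tap voltage: 3.29 × 74.1/(88.1 + 74.1) = 1.50 V.
With the supply zeroed, R₁ and R₂ appear in parallel from the tap: R_th = R₁‖R₂ = (88.1 × 74.1)/162.2 = 40.2 kΩ.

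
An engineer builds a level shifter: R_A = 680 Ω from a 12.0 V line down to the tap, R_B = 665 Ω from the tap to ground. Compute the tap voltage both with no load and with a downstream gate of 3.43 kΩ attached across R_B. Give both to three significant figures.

Open-circuit: V = 12.0 × 665/(680 + 665) = 5.93 V.
With the load, R_B becomes R_B‖R_L = 557.0 Ω, so V = 12.0 × 557.0/1237 = 5.40 V.

Unloaded: 5.93 V; loaded: 5.40 V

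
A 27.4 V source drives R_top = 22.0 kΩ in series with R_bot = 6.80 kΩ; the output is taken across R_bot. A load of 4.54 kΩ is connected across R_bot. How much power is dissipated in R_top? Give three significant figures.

P ≈ 27.0 mW

Total resistance from the source is R_top + (R_bot‖R_L) = 24.72 kΩ, so I = 27.4/24.72 kΩ = 1.108 mA.
P = I²·R_top = (1.108 mA)² × 22.0 kΩ = 27.0 mW.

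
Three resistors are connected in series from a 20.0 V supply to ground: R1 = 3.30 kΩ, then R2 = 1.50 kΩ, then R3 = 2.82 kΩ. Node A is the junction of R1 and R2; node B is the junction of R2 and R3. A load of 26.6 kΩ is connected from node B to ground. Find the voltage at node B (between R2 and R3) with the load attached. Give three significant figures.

V ≈ 6.94 V

At node B, R3 is in parallel with the load: R3‖R_L = 2.550 kΩ.
Below node A the resistance is R2 + (R3‖R_L) = 4.050 kΩ, so V_A = 20.0 × 4.050/7.350 = 11.02 V.
Then V_B = V_A × (R3‖R_L)/(R2 + R3‖R_L) = 11.02 × 2.550/4.050 = 6.94 V.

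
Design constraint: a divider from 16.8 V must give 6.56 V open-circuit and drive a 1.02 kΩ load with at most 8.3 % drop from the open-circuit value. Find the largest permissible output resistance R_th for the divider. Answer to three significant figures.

Loading drop = R_th/(R_th + R_L) ≤ 0.0830, so R_th ≤ R_L · ε/(1−ε) = 1.02 kΩ × 0.0830/0.9170 = 92.3 Ω.
(Any R1, R2 with R2/(R1+R2) = 0.390 and R1‖R2 ≤ 92.3 Ω will meet the spec.)

R_th ≤ 92.3 Ω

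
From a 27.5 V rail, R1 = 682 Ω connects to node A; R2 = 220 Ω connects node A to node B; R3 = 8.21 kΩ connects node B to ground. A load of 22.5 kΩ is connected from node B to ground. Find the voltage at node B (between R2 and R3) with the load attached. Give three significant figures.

V ≈ 23.9 V

At node B, R3 is in parallel with the load: R3‖R_L = 6015 Ω.
Below node A the resistance is R2 + (R3‖R_L) = 6235 Ω, so V_A = 27.5 × 6235/6917 = 24.79 V.
Then V_B = V_A × (R3‖R_L)/(R2 + R3‖R_L) = 24.79 × 6015/6235 = 23.9 V.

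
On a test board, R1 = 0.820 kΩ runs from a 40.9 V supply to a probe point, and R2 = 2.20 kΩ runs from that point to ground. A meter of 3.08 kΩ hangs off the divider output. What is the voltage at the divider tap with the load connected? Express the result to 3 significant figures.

V_out ≈ 25.0 V

The load sits in parallel with R2: R2‖R_L = (2200 × 3080) / (2200 + 3080) = 1283 Ω.
V_out = 40.9 × 1283 / (820 + 1283) = 40.9 × 1283/2103 = 25.0 V.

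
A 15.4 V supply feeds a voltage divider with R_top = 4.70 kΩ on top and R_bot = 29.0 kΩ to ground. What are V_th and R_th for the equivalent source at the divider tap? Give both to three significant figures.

V_th = 13.3 V, R_th = 4.04 kΩ

V_th is the open-circuit tap voltage: 15.4 × 29.0/(4.70 + 29.0) = 13.3 V.
With the supply zeroed, R_top and R_bot appear in parallel from the tap: R_th = R_top‖R_bot = (4.70 × 29.0)/33.70 = 4.04 kΩ.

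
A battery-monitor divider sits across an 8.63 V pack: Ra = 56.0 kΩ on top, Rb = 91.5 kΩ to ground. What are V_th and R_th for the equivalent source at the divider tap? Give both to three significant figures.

V_th = 5.35 V, R_th = 34.7 kΩ

V_th is the open-circuit tap voltage: 8.63 × 91.5/(56.0 + 91.5) = 5.35 V.
With the supply zeroed, Ra and Rb appear in parallel from the tap: R_th = Ra‖Rb = (56.0 × 91.5)/147.5 = 34.7 kΩ.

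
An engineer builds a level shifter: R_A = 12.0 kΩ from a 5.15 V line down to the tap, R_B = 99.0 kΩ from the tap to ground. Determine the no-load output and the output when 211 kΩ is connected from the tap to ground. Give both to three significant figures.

Open-circuit: V = 5.15 × 99.0/(12.0 + 99.0) = 4.59 V.
With the load, R_B becomes R_B‖R_L = 67.38 kΩ, so V = 5.15 × 67.38/79.38 = 4.37 V.

Unloaded: 4.59 V; loaded: 4.37 V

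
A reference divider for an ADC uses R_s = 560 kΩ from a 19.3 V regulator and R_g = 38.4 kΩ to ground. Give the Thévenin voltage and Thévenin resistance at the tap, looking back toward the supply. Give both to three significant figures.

V_th is the open-circuit tap voltage: 19.3 × 38.4/(560 + 38.4) = 1.24 V.
With the supply zeroed, R_s and R_g appear in parallel from the tap: R_th = R_s‖R_g = (560 × 38.4)/598.4 = 35.9 kΩ.

V_th = 1.24 V, R_th = 35.9 kΩ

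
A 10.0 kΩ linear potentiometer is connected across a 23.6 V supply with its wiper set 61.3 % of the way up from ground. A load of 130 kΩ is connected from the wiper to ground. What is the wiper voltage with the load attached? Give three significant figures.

The wiper splits the pot into (1−α)R = 3.870 kΩ above and αR = 6.130 kΩ below.
Lower section ‖ load = 5.854 kΩ.
V_wiper = 23.6 × 5.854/(3.870 + 5.854) = 14.2 V.

V ≈ 14.2 V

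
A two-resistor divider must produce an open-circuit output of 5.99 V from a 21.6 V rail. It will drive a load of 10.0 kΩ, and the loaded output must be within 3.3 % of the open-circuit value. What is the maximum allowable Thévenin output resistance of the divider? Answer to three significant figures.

Loading drop = R_th/(R_th + R_L) ≤ 0.0330, so R_th ≤ R_L · ε/(1−ε) = 10.0 kΩ × 0.0330/0.9670 = 341 Ω.

R_th ≤ 341 Ω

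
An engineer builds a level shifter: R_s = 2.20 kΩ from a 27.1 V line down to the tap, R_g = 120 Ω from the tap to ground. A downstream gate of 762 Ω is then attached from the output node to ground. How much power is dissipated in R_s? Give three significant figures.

P ≈ 304 mW

Total resistance from the source is R_s + (R_g‖R_L) = 2304 Ω, so I = 27.1/2304 Ω = 11.76 mA.
P = I²·R_s = (11.76 mA)² × 2.20 kΩ = 304 mW.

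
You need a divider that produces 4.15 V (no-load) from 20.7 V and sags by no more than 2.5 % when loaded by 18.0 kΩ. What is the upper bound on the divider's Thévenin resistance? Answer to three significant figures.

R_th ≤ 462 Ω

Loading drop = R_th/(R_th + R_L) ≤ 0.0250, so R_th ≤ R_L · ε/(1−ε) = 18.0 kΩ × 0.0250/0.9750 = 462 Ω.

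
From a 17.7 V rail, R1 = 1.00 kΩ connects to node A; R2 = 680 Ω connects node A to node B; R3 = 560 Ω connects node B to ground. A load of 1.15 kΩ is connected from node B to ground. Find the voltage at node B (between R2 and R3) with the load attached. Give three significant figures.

At node B, R3 is in parallel with the load: R3‖R_L = 376.6 Ω.
Below node A the resistance is R2 + (R3‖R_L) = 1057 Ω, so V_A = 17.7 × 1057/2057 = 9.094 V.
Then V_B = V_A × (R3‖R_L)/(R2 + R3‖R_L) = 9.094 × 376.6/1057 = 3.24 V.

V ≈ 3.24 V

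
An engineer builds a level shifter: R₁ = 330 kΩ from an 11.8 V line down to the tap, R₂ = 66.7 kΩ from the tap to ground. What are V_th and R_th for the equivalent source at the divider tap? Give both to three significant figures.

V_th = 1.98 V, R_th = 55.5 kΩ

V_th is the open-circuit tap voltage: 11.8 × 66.7/(330 + 66.7) = 1.98 V.
With the supply zeroed, R₁ and R₂ appear in parallel from the tap: R_th = R₁‖R₂ = (330 × 66.7)/396.7 = 55.5 kΩ.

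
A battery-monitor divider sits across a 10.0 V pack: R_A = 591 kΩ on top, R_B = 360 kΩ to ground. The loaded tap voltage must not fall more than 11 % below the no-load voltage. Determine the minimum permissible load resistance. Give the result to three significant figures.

R_L(min) ≈ 1.81 MΩ

Output resistance R_th = R_A‖R_B = (591 × 360)/951.0 = 223.7 kΩ.
The fractional drop is R_th/(R_th + R_L); requiring this ≤ 0.110 gives R_L ≥ R_th(1/0.110 − 1) = 223.7 × 8.091 = 1.81 MΩ.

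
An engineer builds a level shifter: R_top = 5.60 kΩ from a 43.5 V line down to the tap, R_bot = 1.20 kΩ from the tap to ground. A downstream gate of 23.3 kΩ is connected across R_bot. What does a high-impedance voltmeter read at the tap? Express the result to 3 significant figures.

The load sits in parallel with R_bot: R_bot‖R_L = (1.20 × 23.3) / (1.20 + 23.3) = 1.141 kΩ.
V_out = 43.5 × 1.141 / (5.60 + 1.141) = 43.5 × 1.141/6.741 = 7.36 V.
(Unloaded it would have been 7.68 V.)

V_out ≈ 7.36 V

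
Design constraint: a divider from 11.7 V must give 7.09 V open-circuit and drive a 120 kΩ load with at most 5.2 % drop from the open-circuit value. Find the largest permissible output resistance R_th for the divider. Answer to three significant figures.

R_th ≤ 6.58 kΩ

Loading drop = R_th/(R_th + R_L) ≤ 0.0520, so R_th ≤ R_L · ε/(1−ε) = 120 kΩ × 0.0520/0.9480 = 6.58 kΩ.
(Any R1, R2 with R2/(R1+R2) = 0.606 and R1‖R2 ≤ 6.58 kΩ will meet the spec.)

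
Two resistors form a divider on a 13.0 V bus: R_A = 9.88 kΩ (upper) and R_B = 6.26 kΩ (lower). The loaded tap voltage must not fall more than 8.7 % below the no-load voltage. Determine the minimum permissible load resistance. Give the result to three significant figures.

R_L(min) ≈ 40.2 kΩ

Output resistance R_th = R_A‖R_B = (9.88 × 6.26)/16.14 = 3.832 kΩ.
The fractional drop is R_th/(R_th + R_L); requiring this ≤ 0.0870 gives R_L ≥ R_th(1/0.0870 − 1) = 3.832 × 10.49 = 40.2 kΩ.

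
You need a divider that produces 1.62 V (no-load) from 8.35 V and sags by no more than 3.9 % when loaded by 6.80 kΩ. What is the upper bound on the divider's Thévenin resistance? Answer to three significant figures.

R_th ≤ 276 Ω

Loading drop = R_th/(R_th + R_L) ≤ 0.0390, so R_th ≤ R_L · ε/(1−ε) = 6.80 kΩ × 0.0390/0.9610 = 276 Ω.
(Any R1, R2 with R2/(R1+R2) = 0.194 and R1‖R2 ≤ 276 Ω will meet the spec.)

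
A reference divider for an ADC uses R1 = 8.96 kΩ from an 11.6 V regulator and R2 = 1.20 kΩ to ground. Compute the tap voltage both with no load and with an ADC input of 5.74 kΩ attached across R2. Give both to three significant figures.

Unloaded: 1.37 V; loaded: 1.16 V

Open-circuit: V = 11.6 × 1.20/(8.96 + 1.20) = 1.37 V.
With the load, R2 becomes R2‖R_L = 0.9925 kΩ, so V = 11.6 × 0.9925/9.953 = 1.16 V.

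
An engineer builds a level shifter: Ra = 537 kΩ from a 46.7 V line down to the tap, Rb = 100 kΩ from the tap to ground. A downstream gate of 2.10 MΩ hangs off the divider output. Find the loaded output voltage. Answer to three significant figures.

The load sits in parallel with Rb: Rb‖R_L = (100 × 2100) / (100 + 2100) = 95.45 kΩ.
V_out = 46.7 × 95.45 / (537 + 95.45) = 46.7 × 95.45/632.5 = 7.05 V.
(Unloaded it would have been 7.33 V.)

V_out ≈ 7.05 V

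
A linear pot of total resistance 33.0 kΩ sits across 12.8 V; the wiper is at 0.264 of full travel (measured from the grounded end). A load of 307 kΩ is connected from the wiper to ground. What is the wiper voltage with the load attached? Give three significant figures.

V ≈ 3.31 V

The wiper splits the pot into (1−α)R = 24.29 kΩ above and αR = 8.712 kΩ below.
Lower section ‖ load = 8.472 kΩ.
V_wiper = 12.8 × 8.472/(24.29 + 8.472) = 3.31 V.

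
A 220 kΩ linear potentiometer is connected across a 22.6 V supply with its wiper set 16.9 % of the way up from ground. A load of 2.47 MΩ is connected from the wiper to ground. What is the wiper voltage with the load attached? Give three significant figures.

V ≈ 3.77 V

The wiper splits the pot into (1−α)R = 182.8 kΩ above and αR = 37.18 kΩ below.
Lower section ‖ load = 36.63 kΩ.
V_wiper = 22.6 × 36.63/(182.8 + 36.63) = 3.77 V.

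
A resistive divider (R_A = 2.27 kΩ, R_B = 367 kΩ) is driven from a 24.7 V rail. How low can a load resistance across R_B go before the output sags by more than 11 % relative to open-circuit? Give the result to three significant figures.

Output resistance R_th = R_A‖R_B = (2.27 × 367)/369.3 = 2.256 kΩ.
The fractional drop is R_th/(R_th + R_L); requiring this ≤ 0.110 gives R_L ≥ R_th(1/0.110 − 1) = 2.256 × 8.091 = 18.3 kΩ.

R_L(min) ≈ 18.3 kΩ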